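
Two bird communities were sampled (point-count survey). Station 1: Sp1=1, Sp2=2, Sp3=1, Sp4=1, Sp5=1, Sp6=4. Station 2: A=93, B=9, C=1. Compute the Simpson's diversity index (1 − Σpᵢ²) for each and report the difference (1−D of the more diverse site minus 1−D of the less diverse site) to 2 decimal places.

Station 1: N=10, proportions 0.1, 0.2, 0.1, 0.1, 0.1, 0.4, giving 1−D = 0.7600 (working shown to 4 dp, full precision carried).
Station 2: N=103, proportions 0.9029, 0.0874, 0.0097, giving 1−D = 0.1770.
Difference = |0.7600 − 0.1770| = 0.5830, i.e. 0.58 to 2 decimal places.

0.58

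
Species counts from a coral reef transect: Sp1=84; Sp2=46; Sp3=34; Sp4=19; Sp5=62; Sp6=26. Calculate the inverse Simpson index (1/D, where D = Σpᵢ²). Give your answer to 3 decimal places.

4.829

Total N = 84+46+34+19+62+26 = 271, so the proportions are 0.3099631, 0.1697417, 0.1254613, 0.0701107, 0.2287823, 0.095941 (working shown to 7 dp, full precision carried).
D = 0.3099631² + 0.1697417² + 0.1254613² + 0.0701107² + 0.2287823² + 0.095941² = 0.0960771 + 0.0288122 + 0.0157405 + 0.0049155 + 0.0523413 + 0.0092047 = 0.2070914.
So 1/D = 4.82879, i.e. 4.829 to 3 decimal places.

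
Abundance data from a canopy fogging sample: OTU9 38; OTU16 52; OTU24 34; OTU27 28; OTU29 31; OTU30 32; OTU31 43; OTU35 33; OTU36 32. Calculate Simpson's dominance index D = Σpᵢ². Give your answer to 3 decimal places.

0.115

Total N = 38+52+34+28+31+32+43+33+32 = 323, so the proportions are 0.11765, 0.16099, 0.10526, 0.08669, 0.09598, 0.09907, 0.13313, 0.10217, 0.09907 (working shown to 5 dp, full precision carried).
D = 0.11765² + 0.16099² + 0.10526² + 0.08669² + 0.09598² + 0.09907² + 0.13313² + 0.10217² + 0.09907² = 0.01384 + 0.02592 + 0.01108 + 0.00751 + 0.00921 + 0.00982 + 0.01772 + 0.01044 + 0.00982 = 0.11536.
To 3 decimal places, D = 0.115.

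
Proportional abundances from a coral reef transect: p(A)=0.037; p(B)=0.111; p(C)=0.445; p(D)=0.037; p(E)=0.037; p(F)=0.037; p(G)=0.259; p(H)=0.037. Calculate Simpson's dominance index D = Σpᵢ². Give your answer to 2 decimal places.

D = 0.037² + 0.111² + 0.445² + 0.037² + 0.037² + 0.037² + 0.259² + 0.037² = 0.0014 + 0.0123 + 0.1980 + 0.0014 + 0.0014 + 0.0014 + 0.0671 + 0.0014 = 0.2843 (working shown to 4 dp, full precision carried).
To 2 decimal places, D = 0.28.

0.28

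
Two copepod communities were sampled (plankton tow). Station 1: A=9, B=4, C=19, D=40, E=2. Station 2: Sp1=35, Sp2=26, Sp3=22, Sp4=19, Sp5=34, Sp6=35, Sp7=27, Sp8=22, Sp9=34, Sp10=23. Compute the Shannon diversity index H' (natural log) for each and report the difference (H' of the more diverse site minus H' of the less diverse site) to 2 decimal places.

1.09

Station 1: N=74, proportions 0.1216, 0.0541, 0.2568, 0.5405, 0.027, giving H' = 1.1932 (working shown to 4 dp, full precision carried).
Station 2: N=277, proportions 0.1264, 0.0939, 0.0794, 0.0686, 0.1227, 0.1264, 0.0975, 0.0794, 0.1227, 0.083, giving H' = 2.2795.
Difference = |1.1932 − 2.2795| = 1.0863, i.e. 1.09 to 2 decimal places.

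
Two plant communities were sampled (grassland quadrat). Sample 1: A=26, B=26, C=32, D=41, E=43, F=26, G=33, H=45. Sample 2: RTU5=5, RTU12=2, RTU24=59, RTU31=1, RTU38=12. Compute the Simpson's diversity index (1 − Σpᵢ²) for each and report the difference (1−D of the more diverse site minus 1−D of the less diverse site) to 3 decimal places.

Sample 1: N=272, proportions 0.095588, 0.095588, 0.117647, 0.150735, 0.158088, 0.095588, 0.121324, 0.165441, giving 1−D = 0.868945 (working shown to 6 dp, full precision carried).
Sample 2: N=79, proportions 0.063291, 0.025316, 0.746835, 0.012658, 0.151899, giving 1−D = 0.414357.
Difference = |0.868945 − 0.414357| = 0.454588, i.e. 0.455 to 3 decimal places.

0.455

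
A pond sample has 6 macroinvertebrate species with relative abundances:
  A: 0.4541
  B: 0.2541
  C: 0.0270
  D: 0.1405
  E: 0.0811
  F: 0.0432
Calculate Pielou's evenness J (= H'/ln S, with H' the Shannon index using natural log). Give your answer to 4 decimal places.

0.7921

H' = −Σ pᵢ ln pᵢ = −((-0.358484) + (-0.348124) + (-0.097522) + (-0.275738) + (-0.203729) + (-0.135731)) = 1.419327 (working shown to 6 dp, full precision carried).
With S = 6 species, ln S = 1.791759, so J = 1.419327/1.791759 = 0.792142, i.e. 0.7921 to 4 decimal places.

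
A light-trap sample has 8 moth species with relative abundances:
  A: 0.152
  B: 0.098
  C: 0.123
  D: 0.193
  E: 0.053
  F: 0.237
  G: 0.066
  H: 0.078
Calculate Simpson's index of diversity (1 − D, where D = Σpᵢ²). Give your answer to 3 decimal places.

D = 0.152² + 0.098² + 0.123² + 0.193² + 0.053² + 0.237² + 0.066² + 0.078² = 0.023104 + 0.009604 + 0.015129 + 0.037249 + 0.002809 + 0.056169 + 0.004356 + 0.006084 = 0.154504 (working shown to 6 dp, full precision carried).
So 1 − D = 0.845496, i.e. 0.845 to 3 decimal places.

0.845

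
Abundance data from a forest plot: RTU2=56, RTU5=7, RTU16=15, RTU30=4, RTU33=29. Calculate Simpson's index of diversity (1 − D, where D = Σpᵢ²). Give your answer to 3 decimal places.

0.654

Total N = 56+7+15+4+29 = 111, so the proportions are 0.5045, 0.06306, 0.13514, 0.03604, 0.26126 (working shown to 5 dp, full precision carried).
D = 0.5045² + 0.06306² + 0.13514² + 0.03604² + 0.26126² = 0.25452 + 0.00398 + 0.01826 + 0.00130 + 0.06826 = 0.34632.
So 1 − D = 0.65368, i.e. 0.654 to 3 decimal places.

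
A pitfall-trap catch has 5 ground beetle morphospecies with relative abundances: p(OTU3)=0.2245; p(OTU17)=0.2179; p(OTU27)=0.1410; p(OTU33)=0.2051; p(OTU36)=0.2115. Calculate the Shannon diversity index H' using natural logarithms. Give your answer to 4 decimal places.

Each pᵢ ln pᵢ term (working shown to 6 dp, full precision carried): 0.2245×(-1.493880)=-0.335376, 0.2179×(-1.523719)=-0.332018, 0.141×(-1.958995)=-0.276218, 0.2051×(-1.584258)=-0.324931, 0.2115×(-1.553530)=-0.328572.
Sum = -1.597116, so H' = 1.5971.

1.5971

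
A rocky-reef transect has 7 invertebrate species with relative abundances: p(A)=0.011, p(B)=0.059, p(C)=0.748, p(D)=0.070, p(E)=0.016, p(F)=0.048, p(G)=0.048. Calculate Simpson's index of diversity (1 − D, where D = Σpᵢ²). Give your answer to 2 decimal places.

0.43

D = 0.011² + 0.059² + 0.748² + 0.07² + 0.016² + 0.048² + 0.048² = 0.0001 + 0.0035 + 0.5595 + 0.0049 + 0.0003 + 0.0023 + 0.0023 = 0.5729 (working shown to 4 dp, full precision carried).
So 1 − D = 0.4271, i.e. 0.43 to 2 decimal places.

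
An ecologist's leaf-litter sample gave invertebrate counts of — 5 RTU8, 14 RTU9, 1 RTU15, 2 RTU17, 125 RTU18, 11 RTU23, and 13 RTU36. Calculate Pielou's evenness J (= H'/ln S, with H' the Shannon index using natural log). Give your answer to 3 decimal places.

0.510

Total N = 5+14+1+2+125+11+13 = 171, so the proportions are 0.02924, 0.08187, 0.00585, 0.0117, 0.73099, 0.06433, 0.07602 (working shown to 5 dp, full precision carried).
H' = −Σ pᵢ ln pᵢ = −((-0.10328) + (-0.20489) + (-0.03007) + (-0.05203) + (-0.22906) + (-0.17650) + (-0.19589)) = 0.99172.
With S = 7 species, ln S = 1.94591, so J = 0.99172/1.94591 = 0.50964, i.e. 0.510 to 3 decimal places.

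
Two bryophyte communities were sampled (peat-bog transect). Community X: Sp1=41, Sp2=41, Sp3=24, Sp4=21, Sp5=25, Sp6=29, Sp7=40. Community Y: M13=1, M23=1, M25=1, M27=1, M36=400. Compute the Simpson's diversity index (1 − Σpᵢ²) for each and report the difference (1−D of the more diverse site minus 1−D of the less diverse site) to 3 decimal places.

0.828

Community X: N=221, proportions 0.18552, 0.18552, 0.1086, 0.09502, 0.11312, 0.13122, 0.181, giving 1−D = 0.84757 (working shown to 5 dp, full precision carried).
Community Y: N=404, proportions 0.00248, 0.00248, 0.00248, 0.00248, 0.9901, giving 1−D = 0.01968.
Difference = |0.84757 − 0.01968| = 0.82789, i.e. 0.828 to 3 decimal places.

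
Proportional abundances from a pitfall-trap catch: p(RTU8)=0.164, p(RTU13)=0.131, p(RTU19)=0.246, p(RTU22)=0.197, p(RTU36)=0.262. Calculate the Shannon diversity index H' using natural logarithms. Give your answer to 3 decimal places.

1.579

Each pᵢ ln pᵢ term (working shown to 5 dp, full precision carried): 0.164×(-1.80789)=-0.29649, 0.131×(-2.03256)=-0.26627, 0.246×(-1.40242)=-0.34500, 0.197×(-1.62455)=-0.32004, 0.262×(-1.33941)=-0.35093.
Sum = -1.57872, so H' = 1.579.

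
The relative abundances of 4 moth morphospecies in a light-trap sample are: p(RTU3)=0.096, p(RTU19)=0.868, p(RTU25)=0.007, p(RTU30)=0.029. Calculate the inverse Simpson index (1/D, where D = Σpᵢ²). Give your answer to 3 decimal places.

1.310

D = 0.096² + 0.868² + 0.007² + 0.029² = 0.009216 + 0.753424 + 0.000049 + 0.000841 = 0.763530 (working shown to 6 dp, full precision carried).
So 1/D = 1.30971, i.e. 1.310 to 3 decimal places.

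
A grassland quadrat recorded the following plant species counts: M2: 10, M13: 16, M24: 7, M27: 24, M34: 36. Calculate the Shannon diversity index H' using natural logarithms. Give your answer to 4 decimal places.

Total N = 10+16+7+24+36 = 93, so the proportions are 0.107527, 0.172043, 0.075269, 0.258065, 0.387097 (working shown to 6 dp, full precision carried).
Each pᵢ ln pᵢ term: 0.107527×(-2.230014)=-0.239786, 0.172043×(-1.760011)=-0.302798, 0.075269×(-2.586689)=-0.194697, 0.258065×(-1.354546)=-0.349560, 0.387097×(-0.949081)=-0.367386.
Sum = -1.454227, so H' = 1.4542.

1.4542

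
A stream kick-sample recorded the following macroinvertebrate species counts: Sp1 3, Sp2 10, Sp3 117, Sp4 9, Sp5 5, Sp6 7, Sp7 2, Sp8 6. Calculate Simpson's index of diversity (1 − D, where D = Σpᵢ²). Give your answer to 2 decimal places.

Total N = 3+10+117+9+5+7+2+6 = 159, so the proportions are 0.0189, 0.0629, 0.7358, 0.0566, 0.0314, 0.044, 0.0126, 0.0377 (working shown to 4 dp, full precision carried).
D = 0.0189² + 0.0629² + 0.7358² + 0.0566² + 0.0314² + 0.044² + 0.0126² + 0.0377² = 0.0004 + 0.0040 + 0.5415 + 0.0032 + 0.0010 + 0.0019 + 0.0002 + 0.0014 = 0.5535.
So 1 − D = 0.4465, i.e. 0.45 to 2 decimal places.

0.45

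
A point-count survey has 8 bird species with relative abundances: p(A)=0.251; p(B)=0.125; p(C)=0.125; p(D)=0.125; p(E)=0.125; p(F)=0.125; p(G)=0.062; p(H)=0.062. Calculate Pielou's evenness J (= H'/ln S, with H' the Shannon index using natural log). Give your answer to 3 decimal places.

H' = −Σ pᵢ ln pᵢ = −((-0.34696) + (-0.25993) + (-0.25993) + (-0.25993) + (-0.25993) + (-0.25993) + (-0.17240) + (-0.17240)) = 1.99141 (working shown to 5 dp, full precision carried).
With S = 8 species, ln S = 2.07944, so J = 1.99141/2.07944 = 0.95766, i.e. 0.958 to 3 decimal places.

0.958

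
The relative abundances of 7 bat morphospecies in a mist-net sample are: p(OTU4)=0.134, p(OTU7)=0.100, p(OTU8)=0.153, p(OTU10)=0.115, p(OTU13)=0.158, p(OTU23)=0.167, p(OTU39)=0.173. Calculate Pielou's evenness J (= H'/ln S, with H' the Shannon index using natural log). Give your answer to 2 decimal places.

H' = −Σ pᵢ ln pᵢ = −((-0.2693) + (-0.2303) + (-0.2872) + (-0.2487) + (-0.2915) + (-0.2989) + (-0.3035)) = 1.9295 (working shown to 4 dp, full precision carried).
With S = 7 species, ln S = 1.9459, so J = 1.9295/1.9459 = 0.9916, i.e. 0.99 to 2 decimal places.

0.99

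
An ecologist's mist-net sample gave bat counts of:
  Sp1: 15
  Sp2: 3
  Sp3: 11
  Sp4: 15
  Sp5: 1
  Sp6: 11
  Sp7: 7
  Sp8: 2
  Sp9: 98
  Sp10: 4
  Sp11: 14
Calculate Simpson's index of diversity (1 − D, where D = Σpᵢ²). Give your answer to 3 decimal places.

Total N = 15+3+11+15+1+11+7+2+98+4+14 = 181, so the proportions are 0.08287, 0.01657, 0.06077, 0.08287, 0.00552, 0.06077, 0.03867, 0.01105, 0.54144, 0.0221, 0.07735 (working shown to 5 dp, full precision carried).
D = 0.08287² + 0.01657² + 0.06077² + 0.08287² + 0.00552² + 0.06077² + 0.03867² + 0.01105² + 0.54144² + 0.0221² + 0.07735² = 0.00687 + 0.00027 + 0.00369 + 0.00687 + 0.00003 + 0.00369 + 0.00150 + 0.00012 + 0.29315 + 0.00049 + 0.00598 = 0.32267.
So 1 − D = 0.67733, i.e. 0.677 to 3 decimal places.

0.677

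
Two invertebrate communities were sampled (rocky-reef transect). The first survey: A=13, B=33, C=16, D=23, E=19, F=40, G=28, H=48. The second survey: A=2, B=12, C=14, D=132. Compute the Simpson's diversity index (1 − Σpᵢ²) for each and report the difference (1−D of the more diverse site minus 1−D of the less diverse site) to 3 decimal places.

0.548

The first survey: N=220, proportions 0.05909, 0.15, 0.07273, 0.10455, 0.08636, 0.18182, 0.12727, 0.21818, giving 1−D = 0.85347 (working shown to 5 dp, full precision carried).
The second survey: N=160, proportions 0.0125, 0.075, 0.0875, 0.825, giving 1−D = 0.30594.
Difference = |0.85347 − 0.30594| = 0.54753, i.e. 0.548 to 3 decimal places.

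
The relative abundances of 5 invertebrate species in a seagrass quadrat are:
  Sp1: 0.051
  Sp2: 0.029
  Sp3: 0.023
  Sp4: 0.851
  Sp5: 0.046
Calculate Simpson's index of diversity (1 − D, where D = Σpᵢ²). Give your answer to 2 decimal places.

D = 0.051² + 0.029² + 0.023² + 0.851² + 0.046² = 0.0026 + 0.0008 + 0.0005 + 0.7242 + 0.0021 = 0.7303 (working shown to 4 dp, full precision carried).
So 1 − D = 0.2697, i.e. 0.27 to 2 decimal places.

0.27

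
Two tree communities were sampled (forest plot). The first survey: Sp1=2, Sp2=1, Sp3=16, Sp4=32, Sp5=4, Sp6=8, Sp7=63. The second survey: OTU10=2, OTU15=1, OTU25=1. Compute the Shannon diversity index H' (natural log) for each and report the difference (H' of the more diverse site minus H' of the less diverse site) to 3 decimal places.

0.306

The first survey: N=126, proportions 0.01587, 0.00794, 0.12698, 0.25397, 0.03175, 0.06349, 0.5, giving H' = 1.34541 (working shown to 5 dp, full precision carried).
The second survey: N=4, proportions 0.5, 0.25, 0.25, giving H' = 1.03972.
Difference = |1.34541 − 1.03972| = 0.30569, i.e. 0.306 to 3 decimal places.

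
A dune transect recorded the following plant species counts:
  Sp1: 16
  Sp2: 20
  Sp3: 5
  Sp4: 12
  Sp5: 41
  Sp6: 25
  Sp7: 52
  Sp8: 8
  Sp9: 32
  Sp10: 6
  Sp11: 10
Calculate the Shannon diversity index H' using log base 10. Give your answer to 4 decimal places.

0.9371

Total N = 16+20+5+12+41+25+52+8+32+6+10 = 227, so the proportions are 0.070485, 0.088106, 0.022026, 0.052863, 0.180617, 0.110132, 0.229075, 0.035242, 0.140969, 0.026432, 0.044053 (working shown to 6 dp, full precision carried).
Each pᵢ log₁₀ pᵢ term: 0.070485×(-1.151906)=-0.081192, 0.088106×(-1.054996)=-0.092951, 0.022026×(-1.657056)=-0.036499, 0.052863×(-1.276845)=-0.067498, 0.180617×(-0.743242)=-0.134242, 0.110132×(-0.958086)=-0.105516, 0.229075×(-0.640023)=-0.146613, 0.035242×(-1.452936)=-0.051205, 0.140969×(-0.850876)=-0.119947, 0.026432×(-1.577875)=-0.041706, 0.044053×(-1.356026)=-0.059737.
Sum = -0.937106, so H' = 0.9371.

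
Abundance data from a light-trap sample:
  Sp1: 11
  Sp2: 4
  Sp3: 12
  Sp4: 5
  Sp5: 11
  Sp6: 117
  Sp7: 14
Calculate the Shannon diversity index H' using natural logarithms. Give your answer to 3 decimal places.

1.192

Total N = 11+4+12+5+11+117+14 = 174, so the proportions are 0.06322, 0.02299, 0.06897, 0.02874, 0.06322, 0.67241, 0.08046 (working shown to 5 dp, full precision carried).
Each pᵢ ln pᵢ term: 0.06322×(-2.76116)=-0.17456, 0.02299×(-3.77276)=-0.08673, 0.06897×(-2.67415)=-0.18442, 0.02874×(-3.54962)=-0.10200, 0.06322×(-2.76116)=-0.17456, 0.67241×(-0.39688)=-0.26687, 0.08046×(-2.52000)=-0.20276.
Sum = -1.19189, so H' = 1.192.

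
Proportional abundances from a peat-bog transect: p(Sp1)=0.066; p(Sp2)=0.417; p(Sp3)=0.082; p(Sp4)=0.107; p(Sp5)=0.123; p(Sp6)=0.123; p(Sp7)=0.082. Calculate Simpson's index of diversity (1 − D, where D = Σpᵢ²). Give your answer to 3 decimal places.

D = 0.066² + 0.417² + 0.082² + 0.107² + 0.123² + 0.123² + 0.082² = 0.00436 + 0.17389 + 0.00672 + 0.01145 + 0.01513 + 0.01513 + 0.00672 = 0.23340 (working shown to 5 dp, full precision carried).
So 1 − D = 0.76660, i.e. 0.767 to 3 decimal places.

0.767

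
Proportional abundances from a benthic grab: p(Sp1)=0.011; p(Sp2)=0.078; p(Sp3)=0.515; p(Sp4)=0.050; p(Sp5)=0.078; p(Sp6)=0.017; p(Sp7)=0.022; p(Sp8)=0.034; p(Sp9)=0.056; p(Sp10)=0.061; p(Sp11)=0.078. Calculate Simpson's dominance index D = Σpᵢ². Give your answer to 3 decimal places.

D = 0.011² + 0.078² + 0.515² + 0.05² + 0.078² + 0.017² + 0.022² + 0.034² + 0.056² + 0.061² + 0.078² = 0.00012 + 0.00608 + 0.26522 + 0.00250 + 0.00608 + 0.00029 + 0.00048 + 0.00116 + 0.00314 + 0.00372 + 0.00608 = 0.29488 (working shown to 5 dp, full precision carried).
To 3 decimal places, D = 0.295.

0.295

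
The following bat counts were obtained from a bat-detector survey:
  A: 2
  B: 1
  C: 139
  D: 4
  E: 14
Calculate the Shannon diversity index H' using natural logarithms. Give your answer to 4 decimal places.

0.5141

Total N = 2+1+139+4+14 = 160, so the proportions are 0.0125, 0.00625, 0.86875, 0.025, 0.0875 (working shown to 6 dp, full precision carried).
Each pᵢ ln pᵢ term: 0.0125×(-4.382027)=-0.054775, 0.00625×(-5.075174)=-0.031720, 0.86875×(-0.140700)=-0.122233, 0.025×(-3.688879)=-0.092222, 0.0875×(-2.436116)=-0.213160.
Sum = -0.514110, so H' = 0.5141.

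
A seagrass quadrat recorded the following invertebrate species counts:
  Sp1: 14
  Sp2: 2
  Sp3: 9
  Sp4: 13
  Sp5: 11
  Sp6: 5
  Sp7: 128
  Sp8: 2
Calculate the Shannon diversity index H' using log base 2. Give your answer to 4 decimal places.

Total N = 14+2+9+13+11+5+128+2 = 184, so the proportions are 0.076087, 0.01087, 0.048913, 0.070652, 0.059783, 0.027174, 0.695652, 0.01087 (working shown to 6 dp, full precision carried).
Each pᵢ log₂ pᵢ term: 0.076087×(-3.716207)=-0.282755, 0.01087×(-6.523562)=-0.070908, 0.048913×(-4.353637)=-0.212950, 0.070652×(-3.823122)=-0.270112, 0.059783×(-4.064130)=-0.242964, 0.027174×(-5.201634)=-0.141349, 0.695652×(-0.523562)=-0.364217, 0.01087×(-6.523562)=-0.070908.
Sum = -1.656163, so H' = 1.6562.

1.6562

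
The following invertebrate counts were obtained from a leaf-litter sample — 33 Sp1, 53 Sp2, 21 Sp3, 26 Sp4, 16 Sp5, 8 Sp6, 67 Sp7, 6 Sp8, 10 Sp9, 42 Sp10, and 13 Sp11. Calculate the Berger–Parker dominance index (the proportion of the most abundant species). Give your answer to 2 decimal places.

Total N = 33+53+21+26+16+8+67+6+10+42+13 = 295, so the proportions are 0.1119, 0.1797, 0.0712, 0.0881, 0.0542, 0.0271, 0.2271, 0.0203, 0.0339, 0.1424, 0.0441 (working shown to 4 dp, full precision carried).
The largest proportion is 0.2271, i.e. d = 0.23 to 2 decimal places.

0.23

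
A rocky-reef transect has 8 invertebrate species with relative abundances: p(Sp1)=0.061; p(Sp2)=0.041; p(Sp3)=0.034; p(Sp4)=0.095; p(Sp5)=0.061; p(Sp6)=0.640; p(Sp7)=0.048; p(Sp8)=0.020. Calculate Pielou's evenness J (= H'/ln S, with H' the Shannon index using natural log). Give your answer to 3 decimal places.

0.635

H' = −Σ pᵢ ln pᵢ = −((-0.17061) + (-0.13096) + (-0.11497) + (-0.22362) + (-0.17061) + (-0.28562) + (-0.14575) + (-0.07824)) = 1.32039 (working shown to 5 dp, full precision carried).
With S = 8 species, ln S = 2.07944, so J = 1.32039/2.07944 = 0.63497, i.e. 0.635 to 3 decimal places.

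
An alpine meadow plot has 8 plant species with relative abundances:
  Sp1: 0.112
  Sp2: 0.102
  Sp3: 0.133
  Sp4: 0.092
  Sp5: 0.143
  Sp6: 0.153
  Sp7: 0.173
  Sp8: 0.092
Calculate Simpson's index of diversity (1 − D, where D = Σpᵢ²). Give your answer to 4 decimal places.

0.8686

D = 0.112² + 0.102² + 0.133² + 0.092² + 0.143² + 0.153² + 0.173² + 0.092² = 0.012544 + 0.010404 + 0.017689 + 0.008464 + 0.020449 + 0.023409 + 0.029929 + 0.008464 = 0.131352 (working shown to 6 dp, full precision carried).
So 1 − D = 0.868648, i.e. 0.8686 to 4 decimal places.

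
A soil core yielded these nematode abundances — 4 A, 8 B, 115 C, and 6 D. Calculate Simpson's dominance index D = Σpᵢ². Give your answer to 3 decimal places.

0.754

Total N = 4+8+115+6 = 133, so the proportions are 0.03008, 0.06015, 0.86466, 0.04511 (working shown to 5 dp, full precision carried).
D = 0.03008² + 0.06015² + 0.86466² + 0.04511² = 0.00090 + 0.00362 + 0.74764 + 0.00204 = 0.75420.
To 3 decimal places, D = 0.754.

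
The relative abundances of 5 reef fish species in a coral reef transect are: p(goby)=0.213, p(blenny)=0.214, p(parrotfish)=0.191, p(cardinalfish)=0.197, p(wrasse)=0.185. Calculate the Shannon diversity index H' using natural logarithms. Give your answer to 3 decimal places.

1.608

Each pᵢ ln pᵢ term (working shown to 5 dp, full precision carried): 0.213×(-1.54646)=-0.32940, 0.214×(-1.54178)=-0.32994, 0.191×(-1.65548)=-0.31620, 0.197×(-1.62455)=-0.32004, 0.185×(-1.68740)=-0.31217.
Sum = -1.60774, so H' = 1.608.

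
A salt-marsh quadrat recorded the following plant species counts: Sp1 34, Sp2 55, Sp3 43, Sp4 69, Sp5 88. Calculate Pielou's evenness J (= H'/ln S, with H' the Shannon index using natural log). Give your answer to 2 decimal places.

0.97

Total N = 34+55+43+69+88 = 289, so the proportions are 0.1176, 0.1903, 0.1488, 0.2388, 0.3045 (working shown to 4 dp, full precision carried).
H' = −Σ pᵢ ln pᵢ = −((-0.2518) + (-0.3157) + (-0.2835) + (-0.3420) + (-0.3621)) = 1.5550.
With S = 5 species, ln S = 1.6094, so J = 1.5550/1.6094 = 0.9662, i.e. 0.97 to 2 decimal places.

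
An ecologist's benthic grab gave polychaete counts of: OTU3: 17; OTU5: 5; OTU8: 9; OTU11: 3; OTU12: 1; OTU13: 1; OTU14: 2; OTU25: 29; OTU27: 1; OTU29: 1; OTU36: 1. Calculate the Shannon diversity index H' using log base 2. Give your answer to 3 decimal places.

Total N = 17+5+9+3+1+1+2+29+1+1+1 = 70, so the proportions are 0.24286, 0.07143, 0.12857, 0.04286, 0.01429, 0.01429, 0.02857, 0.41429, 0.01429, 0.01429, 0.01429 (working shown to 5 dp, full precision carried).
Each pᵢ log₂ pᵢ term: 0.24286×(-2.04182)=-0.49587, 0.07143×(-3.80735)=-0.27195, 0.12857×(-2.95936)=-0.38049, 0.04286×(-4.54432)=-0.19476, 0.01429×(-6.12928)=-0.08756, 0.01429×(-6.12928)=-0.08756, 0.02857×(-5.12928)=-0.14655, 0.41429×(-1.27130)=-0.52668, 0.01429×(-6.12928)=-0.08756, 0.01429×(-6.12928)=-0.08756, 0.01429×(-6.12928)=-0.08756.
Sum = -2.45411, so H' = 2.454.

2.454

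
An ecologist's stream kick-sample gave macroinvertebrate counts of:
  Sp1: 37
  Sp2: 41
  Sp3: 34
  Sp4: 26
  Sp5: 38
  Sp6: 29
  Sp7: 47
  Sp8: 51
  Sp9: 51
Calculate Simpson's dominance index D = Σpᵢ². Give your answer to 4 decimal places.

0.1163

Total N = 37+41+34+26+38+29+47+51+51 = 354, so the proportions are 0.10452, 0.115819, 0.096045, 0.073446, 0.107345, 0.081921, 0.132768, 0.144068, 0.144068 (working shown to 6 dp, full precision carried).
D = 0.10452² + 0.115819² + 0.096045² + 0.073446² + 0.107345² + 0.081921² + 0.132768² + 0.144068² + 0.144068² = 0.010924 + 0.013414 + 0.009225 + 0.005394 + 0.011523 + 0.006711 + 0.017627 + 0.020756 + 0.020756 = 0.116330.
To 4 decimal places, D = 0.1163.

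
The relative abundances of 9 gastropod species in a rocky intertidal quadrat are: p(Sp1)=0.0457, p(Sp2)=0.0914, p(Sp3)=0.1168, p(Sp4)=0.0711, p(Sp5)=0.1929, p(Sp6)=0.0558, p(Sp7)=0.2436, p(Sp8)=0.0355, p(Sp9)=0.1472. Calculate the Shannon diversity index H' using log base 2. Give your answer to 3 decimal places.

2.916

Each pᵢ log₂ pᵢ term (working shown to 5 dp, full precision carried): 0.0457×(-4.45166)=-0.20344, 0.0914×(-3.45166)=-0.31548, 0.1168×(-3.09789)=-0.36183, 0.0711×(-3.81401)=-0.27118, 0.1929×(-2.37407)=-0.45796, 0.0558×(-4.16359)=-0.23233, 0.2436×(-2.03741)=-0.49631, 0.0355×(-4.81604)=-0.17097, 0.1472×(-2.76415)=-0.40688.
Sum = -2.91639, so H' = 2.916.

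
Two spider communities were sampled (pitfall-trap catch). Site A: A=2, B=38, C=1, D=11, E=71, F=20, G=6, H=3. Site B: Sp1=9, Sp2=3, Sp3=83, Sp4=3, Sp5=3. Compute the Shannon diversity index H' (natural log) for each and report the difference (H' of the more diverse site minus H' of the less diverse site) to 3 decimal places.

0.764

Site A: N=152, proportions 0.01316, 0.25, 0.00658, 0.07237, 0.46711, 0.13158, 0.03947, 0.01974, giving H' = 1.45413 (working shown to 5 dp, full precision carried).
Site B: N=101, proportions 0.08911, 0.0297, 0.82178, 0.0297, 0.0297, giving H' = 0.69011.
Difference = |1.45413 − 0.69011| = 0.76402, i.e. 0.764 to 3 decimal places.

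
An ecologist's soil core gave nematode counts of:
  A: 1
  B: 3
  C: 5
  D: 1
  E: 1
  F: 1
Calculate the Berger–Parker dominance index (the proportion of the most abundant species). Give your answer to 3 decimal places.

Total N = 1+3+5+1+1+1 = 12, so the proportions are 0.08333, 0.25, 0.41667, 0.08333, 0.08333, 0.08333 (working shown to 5 dp, full precision carried).
The largest proportion is 0.41667, i.e. d = 0.417 to 3 decimal places.

0.417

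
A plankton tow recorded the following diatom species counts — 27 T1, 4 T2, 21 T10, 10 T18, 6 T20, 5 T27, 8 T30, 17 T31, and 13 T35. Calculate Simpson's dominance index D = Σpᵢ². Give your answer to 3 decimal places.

Total N = 27+4+21+10+6+5+8+17+13 = 111, so the proportions are 0.24324, 0.03604, 0.18919, 0.09009, 0.05405, 0.04505, 0.07207, 0.15315, 0.11712 (working shown to 5 dp, full precision carried).
D = 0.24324² + 0.03604² + 0.18919² + 0.09009² + 0.05405² + 0.04505² + 0.07207² + 0.15315² + 0.11712² = 0.05917 + 0.00130 + 0.03579 + 0.00812 + 0.00292 + 0.00203 + 0.00519 + 0.02346 + 0.01372 = 0.15169.
To 3 decimal places, D = 0.152.

0.152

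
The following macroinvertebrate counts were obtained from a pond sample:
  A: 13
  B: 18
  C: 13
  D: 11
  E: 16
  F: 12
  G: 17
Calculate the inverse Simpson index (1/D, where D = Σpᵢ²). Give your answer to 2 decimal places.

6.79

Total N = 13+18+13+11+16+12+17 = 100, so the proportions are 0.13, 0.18, 0.13, 0.11, 0.16, 0.12, 0.17 (working shown to 6 dp, full precision carried).
D = 0.13² + 0.18² + 0.13² + 0.11² + 0.16² + 0.12² + 0.17² = 0.016900 + 0.032400 + 0.016900 + 0.012100 + 0.025600 + 0.014400 + 0.028900 = 0.147200.
So 1/D = 6.7935, i.e. 6.79 to 2 decimal places.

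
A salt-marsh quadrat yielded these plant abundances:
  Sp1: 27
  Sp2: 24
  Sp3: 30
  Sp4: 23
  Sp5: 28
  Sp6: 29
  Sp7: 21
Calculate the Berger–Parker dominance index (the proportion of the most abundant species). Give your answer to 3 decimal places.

0.165

Total N = 27+24+30+23+28+29+21 = 182, so the proportions are 0.14835, 0.13187, 0.16484, 0.12637, 0.15385, 0.15934, 0.11538 (working shown to 5 dp, full precision carried).
The largest proportion is 0.16484, i.e. d = 0.165 to 3 decimal places.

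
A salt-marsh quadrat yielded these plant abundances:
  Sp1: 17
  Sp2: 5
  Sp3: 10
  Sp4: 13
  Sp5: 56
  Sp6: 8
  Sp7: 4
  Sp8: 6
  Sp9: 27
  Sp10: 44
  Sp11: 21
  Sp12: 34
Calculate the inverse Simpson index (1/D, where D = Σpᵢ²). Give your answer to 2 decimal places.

7.41

Total N = 17+5+10+13+56+8+4+6+27+44+21+34 = 245, so the proportions are 0.069388, 0.020408, 0.040816, 0.053061, 0.228571, 0.032653, 0.016327, 0.02449, 0.110204, 0.179592, 0.085714, 0.138776 (working shown to 6 dp, full precision carried).
D = 0.069388² + 0.020408² + 0.040816² + 0.053061² + 0.228571² + 0.032653² + 0.016327² + 0.02449² + 0.110204² + 0.179592² + 0.085714² + 0.138776² = 0.004815 + 0.000416 + 0.001666 + 0.002815 + 0.052245 + 0.001066 + 0.000267 + 0.000600 + 0.012145 + 0.032253 + 0.007347 + 0.019259 = 0.134894.
So 1/D = 7.4132, i.e. 7.41 to 2 decimal places.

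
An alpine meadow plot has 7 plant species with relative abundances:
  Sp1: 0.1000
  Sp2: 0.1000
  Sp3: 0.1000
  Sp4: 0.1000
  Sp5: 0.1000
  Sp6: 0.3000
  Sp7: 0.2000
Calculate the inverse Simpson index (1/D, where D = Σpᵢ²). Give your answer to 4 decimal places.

5.5556

D = 0.1² + 0.1² + 0.1² + 0.1² + 0.1² + 0.3² + 0.2² = 0.01000000 + 0.01000000 + 0.01000000 + 0.01000000 + 0.01000000 + 0.09000000 + 0.04000000 = 0.18000000 (working shown to 8 dp, full precision carried).
So 1/D = 5.555556, i.e. 5.5556 to 4 decimal places.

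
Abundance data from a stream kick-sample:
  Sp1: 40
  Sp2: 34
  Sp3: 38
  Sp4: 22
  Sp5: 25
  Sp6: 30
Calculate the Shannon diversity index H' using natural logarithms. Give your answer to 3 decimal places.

Total N = 40+34+38+22+25+30 = 189, so the proportions are 0.21164, 0.17989, 0.20106, 0.1164, 0.13228, 0.15873 (working shown to 5 dp, full precision carried).
Each pᵢ ln pᵢ term: 0.21164×(-1.55287)=-0.32865, 0.17989×(-1.71539)=-0.30859, 0.20106×(-1.60416)=-0.32253, 0.1164×(-2.15070)=-0.25035, 0.13228×(-2.02287)=-0.26758, 0.15873×(-1.84055)=-0.29215.
Sum = -1.76984, so H' = 1.770.

1.770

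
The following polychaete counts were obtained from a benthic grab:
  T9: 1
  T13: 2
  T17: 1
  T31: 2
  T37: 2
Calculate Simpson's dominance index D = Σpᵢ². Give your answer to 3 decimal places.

Total N = 1+2+1+2+2 = 8, so the proportions are 0.125, 0.25, 0.125, 0.25, 0.25 (working shown to 5 dp, full precision carried).
D = 0.125² + 0.25² + 0.125² + 0.25² + 0.25² = 0.01562 + 0.06250 + 0.01562 + 0.06250 + 0.06250 = 0.21875.
To 3 decimal places, D = 0.219.

0.219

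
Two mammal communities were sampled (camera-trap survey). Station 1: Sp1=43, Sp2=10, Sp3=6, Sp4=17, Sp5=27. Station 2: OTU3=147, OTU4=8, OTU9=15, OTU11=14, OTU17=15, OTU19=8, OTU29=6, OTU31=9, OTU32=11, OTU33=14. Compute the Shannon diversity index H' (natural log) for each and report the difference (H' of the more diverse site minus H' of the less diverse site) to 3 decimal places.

0.141

Station 1: N=103, proportions 0.41748, 0.09709, 0.05825, 0.16505, 0.26214, giving H' = 1.40502 (working shown to 5 dp, full precision carried).
Station 2: N=247, proportions 0.59514, 0.03239, 0.06073, 0.05668, 0.06073, 0.03239, 0.02429, 0.03644, 0.04453, 0.05668, giving H' = 1.54622.
Difference = |1.40502 − 1.54622| = 0.14120, i.e. 0.141 to 3 decimal places.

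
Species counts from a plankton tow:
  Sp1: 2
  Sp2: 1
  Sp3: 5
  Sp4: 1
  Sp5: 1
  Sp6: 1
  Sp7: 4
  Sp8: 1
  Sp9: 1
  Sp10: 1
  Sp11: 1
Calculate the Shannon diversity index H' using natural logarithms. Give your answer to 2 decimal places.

2.16

Total N = 2+1+5+1+1+1+4+1+1+1+1 = 19, so the proportions are 0.1053, 0.0526, 0.2632, 0.0526, 0.0526, 0.0526, 0.2105, 0.0526, 0.0526, 0.0526, 0.0526 (working shown to 4 dp, full precision carried).
Each pᵢ ln pᵢ term: 0.1053×(-2.2513)=-0.2370, 0.0526×(-2.9444)=-0.1550, 0.2632×(-1.3350)=-0.3513, 0.0526×(-2.9444)=-0.1550, 0.0526×(-2.9444)=-0.1550, 0.0526×(-2.9444)=-0.1550, 0.2105×(-1.5581)=-0.3280, 0.0526×(-2.9444)=-0.1550, 0.0526×(-2.9444)=-0.1550, 0.0526×(-2.9444)=-0.1550, 0.0526×(-2.9444)=-0.1550.
Sum = -2.1561, so H' = 2.16.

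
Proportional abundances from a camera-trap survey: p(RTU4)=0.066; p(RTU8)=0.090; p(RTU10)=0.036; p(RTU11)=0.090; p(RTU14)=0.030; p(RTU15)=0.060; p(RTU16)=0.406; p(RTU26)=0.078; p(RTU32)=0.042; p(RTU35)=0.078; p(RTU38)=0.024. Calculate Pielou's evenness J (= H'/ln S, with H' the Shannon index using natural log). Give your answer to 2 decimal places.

H' = −Σ pᵢ ln pᵢ = −((-0.1794) + (-0.2167) + (-0.1197) + (-0.2167) + (-0.1052) + (-0.1688) + (-0.3660) + (-0.1990) + (-0.1331) + (-0.1990) + (-0.0895)) = 1.9931 (working shown to 4 dp, full precision carried).
With S = 11 species, ln S = 2.3979, so J = 1.9931/2.3979 = 0.8312, i.e. 0.83 to 2 decimal places.

0.83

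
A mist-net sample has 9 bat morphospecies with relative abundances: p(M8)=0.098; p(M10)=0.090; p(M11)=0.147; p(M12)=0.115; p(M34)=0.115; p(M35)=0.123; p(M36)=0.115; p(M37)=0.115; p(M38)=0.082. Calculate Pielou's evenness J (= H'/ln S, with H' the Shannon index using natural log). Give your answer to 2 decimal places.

H' = −Σ pᵢ ln pᵢ = −((-0.2276) + (-0.2167) + (-0.2818) + (-0.2487) + (-0.2487) + (-0.2578) + (-0.2487) + (-0.2487) + (-0.2051)) = 2.1839 (working shown to 4 dp, full precision carried).
With S = 9 species, ln S = 2.1972, so J = 2.1839/2.1972 = 0.9940, i.e. 0.99 to 2 decimal places.

0.99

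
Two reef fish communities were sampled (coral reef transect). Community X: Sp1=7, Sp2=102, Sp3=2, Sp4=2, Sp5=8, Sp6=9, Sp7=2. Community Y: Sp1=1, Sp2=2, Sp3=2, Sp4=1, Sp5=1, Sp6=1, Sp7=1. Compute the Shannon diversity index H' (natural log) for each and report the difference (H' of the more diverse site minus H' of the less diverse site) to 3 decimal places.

0.991

Community X: N=132, proportions 0.05303, 0.77273, 0.01515, 0.01515, 0.06061, 0.06818, 0.01515, giving H' = 0.89842 (working shown to 5 dp, full precision carried).
Community Y: N=9, proportions 0.11111, 0.22222, 0.22222, 0.11111, 0.11111, 0.11111, 0.11111, giving H' = 1.88916.
Difference = |0.89842 − 1.88916| = 0.99074, i.e. 0.991 to 3 decimal places.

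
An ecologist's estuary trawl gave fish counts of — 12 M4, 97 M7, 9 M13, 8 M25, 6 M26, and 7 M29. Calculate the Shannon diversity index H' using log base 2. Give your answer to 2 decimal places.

1.57

Total N = 12+97+9+8+6+7 = 139, so the proportions are 0.0863, 0.6978, 0.0647, 0.0576, 0.0432, 0.0504 (working shown to 4 dp, full precision carried).
Each pᵢ log₂ pᵢ term: 0.0863×(-3.5340)=-0.3051, 0.6978×(-0.5190)=-0.3622, 0.0647×(-3.9490)=-0.2557, 0.0576×(-4.1189)=-0.2371, 0.0432×(-4.5340)=-0.1957, 0.0504×(-4.3116)=-0.2171.
Sum = -1.5729, so H' = 1.57.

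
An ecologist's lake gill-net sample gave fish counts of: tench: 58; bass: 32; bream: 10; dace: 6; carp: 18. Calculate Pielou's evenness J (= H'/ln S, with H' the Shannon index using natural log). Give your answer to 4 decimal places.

Total N = 58+32+10+6+18 = 124, so the proportions are 0.467742, 0.258065, 0.080645, 0.048387, 0.145161 (working shown to 6 dp, full precision carried).
H' = −Σ pᵢ ln pᵢ = −((-0.355408) + (-0.349560) + (-0.203040) + (-0.146541) + (-0.280148)) = 1.334698.
With S = 5 species, ln S = 1.609438, so J = 1.334698/1.609438 = 0.829295, i.e. 0.8293 to 4 decimal places.

0.8293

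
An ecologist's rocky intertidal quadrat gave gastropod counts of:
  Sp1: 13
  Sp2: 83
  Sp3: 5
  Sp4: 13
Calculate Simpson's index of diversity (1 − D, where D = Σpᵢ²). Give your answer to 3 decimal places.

0.442

Total N = 13+83+5+13 = 114, so the proportions are 0.11404, 0.72807, 0.04386, 0.11404 (working shown to 5 dp, full precision carried).
D = 0.11404² + 0.72807² + 0.04386² + 0.11404² = 0.01300 + 0.53009 + 0.00192 + 0.01300 = 0.55802.
So 1 − D = 0.44198, i.e. 0.442 to 3 decimal places.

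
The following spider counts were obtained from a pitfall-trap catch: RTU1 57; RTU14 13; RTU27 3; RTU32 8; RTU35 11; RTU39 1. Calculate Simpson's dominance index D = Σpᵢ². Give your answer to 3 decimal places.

0.418

Total N = 57+13+3+8+11+1 = 93, so the proportions are 0.6129, 0.13978, 0.03226, 0.08602, 0.11828, 0.01075 (working shown to 5 dp, full precision carried).
D = 0.6129² + 0.13978² + 0.03226² + 0.08602² + 0.11828² + 0.01075² = 0.37565 + 0.01954 + 0.00104 + 0.00740 + 0.01399 + 0.00012 = 0.41774.
To 3 decimal places, D = 0.418.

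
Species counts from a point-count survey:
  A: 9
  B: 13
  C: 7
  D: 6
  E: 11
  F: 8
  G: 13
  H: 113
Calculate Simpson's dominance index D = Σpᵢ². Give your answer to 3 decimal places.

Total N = 9+13+7+6+11+8+13+113 = 180, so the proportions are 0.05, 0.07222, 0.03889, 0.03333, 0.06111, 0.04444, 0.07222, 0.62778 (working shown to 5 dp, full precision carried).
D = 0.05² + 0.07222² + 0.03889² + 0.03333² + 0.06111² + 0.04444² + 0.07222² + 0.62778² = 0.00250 + 0.00522 + 0.00151 + 0.00111 + 0.00373 + 0.00198 + 0.00522 + 0.39410 = 0.41537.
To 3 decimal places, D = 0.415.

0.415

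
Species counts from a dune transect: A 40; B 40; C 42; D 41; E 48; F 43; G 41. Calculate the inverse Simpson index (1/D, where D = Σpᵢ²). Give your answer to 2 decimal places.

6.97

Total N = 40+40+42+41+48+43+41 = 295, so the proportions are 0.135593, 0.135593, 0.142373, 0.138983, 0.162712, 0.145763, 0.138983 (working shown to 6 dp, full precision carried).
D = 0.135593² + 0.135593² + 0.142373² + 0.138983² + 0.162712² + 0.145763² + 0.138983² = 0.018386 + 0.018386 + 0.020270 + 0.019316 + 0.026475 + 0.021247 + 0.019316 = 0.143396.
So 1/D = 6.9737, i.e. 6.97 to 2 decimal places.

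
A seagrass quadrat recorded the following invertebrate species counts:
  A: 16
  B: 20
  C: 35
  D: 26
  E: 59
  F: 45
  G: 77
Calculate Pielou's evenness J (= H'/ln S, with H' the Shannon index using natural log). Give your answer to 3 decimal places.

Total N = 16+20+35+26+59+45+77 = 278, so the proportions are 0.05755, 0.07194, 0.1259, 0.09353, 0.21223, 0.16187, 0.27698 (working shown to 5 dp, full precision carried).
H' = −Σ pᵢ ln pᵢ = −((-0.16432) + (-0.18934) + (-0.26090) + (-0.22161) + (-0.32897) + (-0.29476) + (-0.35559)) = 1.81549.
With S = 7 species, ln S = 1.94591, so J = 1.81549/1.94591 = 0.93298, i.e. 0.933 to 3 decimal places.

0.933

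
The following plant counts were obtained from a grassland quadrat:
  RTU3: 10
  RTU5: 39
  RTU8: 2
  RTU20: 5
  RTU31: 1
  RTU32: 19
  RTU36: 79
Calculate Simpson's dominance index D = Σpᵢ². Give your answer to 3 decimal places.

Total N = 10+39+2+5+1+19+79 = 155, so the proportions are 0.06452, 0.25161, 0.0129, 0.03226, 0.00645, 0.12258, 0.50968 (working shown to 5 dp, full precision carried).
D = 0.06452² + 0.25161² + 0.0129² + 0.03226² + 0.00645² + 0.12258² + 0.50968² = 0.00416 + 0.06331 + 0.00017 + 0.00104 + 0.00004 + 0.01503 + 0.25977 = 0.34352.
To 3 decimal places, D = 0.344.

0.344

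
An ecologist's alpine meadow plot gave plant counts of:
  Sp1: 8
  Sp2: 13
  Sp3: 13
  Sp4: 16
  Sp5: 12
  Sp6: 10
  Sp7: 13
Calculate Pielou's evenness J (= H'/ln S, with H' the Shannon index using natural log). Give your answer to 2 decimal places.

0.99

Total N = 8+13+13+16+12+10+13 = 85, so the proportions are 0.0941, 0.1529, 0.1529, 0.1882, 0.1412, 0.1176, 0.1529 (working shown to 4 dp, full precision carried).
H' = −Σ pᵢ ln pᵢ = −((-0.2224) + (-0.2872) + (-0.2872) + (-0.3144) + (-0.2764) + (-0.2518) + (-0.2872)) = 1.9265.
With S = 7 species, ln S = 1.9459, so J = 1.9265/1.9459 = 0.9900, i.e. 0.99 to 2 decimal places.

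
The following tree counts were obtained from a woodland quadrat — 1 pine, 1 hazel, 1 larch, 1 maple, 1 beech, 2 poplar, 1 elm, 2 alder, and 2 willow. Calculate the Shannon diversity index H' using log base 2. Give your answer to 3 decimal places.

3.085

Total N = 1+1+1+1+1+2+1+2+2 = 12, so the proportions are 0.08333, 0.08333, 0.08333, 0.08333, 0.08333, 0.16667, 0.08333, 0.16667, 0.16667 (working shown to 5 dp, full precision carried).
Each pᵢ log₂ pᵢ term: 0.08333×(-3.58496)=-0.29875, 0.08333×(-3.58496)=-0.29875, 0.08333×(-3.58496)=-0.29875, 0.08333×(-3.58496)=-0.29875, 0.08333×(-3.58496)=-0.29875, 0.16667×(-2.58496)=-0.43083, 0.08333×(-3.58496)=-0.29875, 0.16667×(-2.58496)=-0.43083, 0.16667×(-2.58496)=-0.43083.
Sum = -3.08496, so H' = 3.085.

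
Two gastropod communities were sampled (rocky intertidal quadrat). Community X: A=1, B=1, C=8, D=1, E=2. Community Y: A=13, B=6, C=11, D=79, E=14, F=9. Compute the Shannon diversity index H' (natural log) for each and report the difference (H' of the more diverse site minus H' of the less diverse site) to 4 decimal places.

Community X: N=13, proportions 0.076923, 0.076923, 0.615385, 0.076923, 0.153846, giving H' = 1.178655 (working shown to 6 dp, full precision carried).
Community Y: N=132, proportions 0.098485, 0.045455, 0.083333, 0.598485, 0.106061, 0.068182, giving H' = 1.304166.
Difference = |1.178655 − 1.304166| = 0.125511, i.e. 0.1255 to 4 decimal places.

0.1255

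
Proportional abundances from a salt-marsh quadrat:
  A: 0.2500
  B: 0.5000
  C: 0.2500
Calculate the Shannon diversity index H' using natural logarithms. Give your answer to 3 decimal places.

1.040

Each pᵢ ln pᵢ term (working shown to 5 dp, full precision carried): 0.25×(-1.38629)=-0.34657, 0.5×(-0.69315)=-0.34657, 0.25×(-1.38629)=-0.34657.
Sum = -1.03972, so H' = 1.040.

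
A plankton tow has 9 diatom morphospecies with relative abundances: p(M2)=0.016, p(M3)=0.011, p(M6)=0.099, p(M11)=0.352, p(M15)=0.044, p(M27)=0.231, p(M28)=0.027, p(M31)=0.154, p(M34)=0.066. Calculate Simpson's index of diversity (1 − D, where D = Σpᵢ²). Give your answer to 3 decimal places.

D = 0.016² + 0.011² + 0.099² + 0.352² + 0.044² + 0.231² + 0.027² + 0.154² + 0.066² = 0.00026 + 0.00012 + 0.00980 + 0.12390 + 0.00194 + 0.05336 + 0.00073 + 0.02372 + 0.00436 = 0.21818 (working shown to 5 dp, full precision carried).
So 1 − D = 0.78182, i.e. 0.782 to 3 decimal places.

0.782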